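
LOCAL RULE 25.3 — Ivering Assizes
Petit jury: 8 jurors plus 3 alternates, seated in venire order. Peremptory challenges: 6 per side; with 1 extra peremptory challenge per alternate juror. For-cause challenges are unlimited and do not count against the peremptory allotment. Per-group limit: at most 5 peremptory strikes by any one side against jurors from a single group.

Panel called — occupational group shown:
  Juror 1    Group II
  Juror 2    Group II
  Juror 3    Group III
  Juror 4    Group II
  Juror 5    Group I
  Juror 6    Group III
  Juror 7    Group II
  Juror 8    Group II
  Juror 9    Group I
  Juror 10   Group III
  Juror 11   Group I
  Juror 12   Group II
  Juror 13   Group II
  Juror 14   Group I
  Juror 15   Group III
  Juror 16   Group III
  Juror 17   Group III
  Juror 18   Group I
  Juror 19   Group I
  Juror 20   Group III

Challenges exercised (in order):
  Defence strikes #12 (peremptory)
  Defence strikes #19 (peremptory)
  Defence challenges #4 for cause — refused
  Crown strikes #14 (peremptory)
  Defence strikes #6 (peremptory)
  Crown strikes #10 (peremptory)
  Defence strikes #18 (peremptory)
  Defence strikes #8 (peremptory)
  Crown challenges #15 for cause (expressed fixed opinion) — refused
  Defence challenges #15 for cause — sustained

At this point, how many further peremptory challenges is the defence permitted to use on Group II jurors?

3

Defence peremptories so far: #12, #19, #6, #18, #8 — 5 of 9 used, 4 left overall.
Against Group II: #12, #8 — 2 used; per-group cap 5 leaves 3.
Binding limit: min(4, 3) = 3.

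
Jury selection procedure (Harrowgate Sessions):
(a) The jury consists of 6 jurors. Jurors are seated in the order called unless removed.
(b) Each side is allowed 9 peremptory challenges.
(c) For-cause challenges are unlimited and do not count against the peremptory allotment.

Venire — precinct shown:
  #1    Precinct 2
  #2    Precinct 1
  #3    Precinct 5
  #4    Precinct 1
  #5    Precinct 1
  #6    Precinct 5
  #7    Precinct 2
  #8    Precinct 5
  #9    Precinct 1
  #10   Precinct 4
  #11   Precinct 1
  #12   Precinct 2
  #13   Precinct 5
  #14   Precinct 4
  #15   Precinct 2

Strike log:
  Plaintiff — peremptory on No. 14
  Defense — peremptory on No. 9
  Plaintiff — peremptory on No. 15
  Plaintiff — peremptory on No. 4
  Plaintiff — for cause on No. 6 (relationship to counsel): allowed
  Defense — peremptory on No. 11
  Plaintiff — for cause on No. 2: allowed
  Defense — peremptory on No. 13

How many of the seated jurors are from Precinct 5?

Removed: #2, #4, #6, #9, #11, #13, #14, #15.
Seated jurors 1–6: #1, #3, #5, #7, #8, #10.
Of those, in Precinct 5: #3, #8 → 2.

2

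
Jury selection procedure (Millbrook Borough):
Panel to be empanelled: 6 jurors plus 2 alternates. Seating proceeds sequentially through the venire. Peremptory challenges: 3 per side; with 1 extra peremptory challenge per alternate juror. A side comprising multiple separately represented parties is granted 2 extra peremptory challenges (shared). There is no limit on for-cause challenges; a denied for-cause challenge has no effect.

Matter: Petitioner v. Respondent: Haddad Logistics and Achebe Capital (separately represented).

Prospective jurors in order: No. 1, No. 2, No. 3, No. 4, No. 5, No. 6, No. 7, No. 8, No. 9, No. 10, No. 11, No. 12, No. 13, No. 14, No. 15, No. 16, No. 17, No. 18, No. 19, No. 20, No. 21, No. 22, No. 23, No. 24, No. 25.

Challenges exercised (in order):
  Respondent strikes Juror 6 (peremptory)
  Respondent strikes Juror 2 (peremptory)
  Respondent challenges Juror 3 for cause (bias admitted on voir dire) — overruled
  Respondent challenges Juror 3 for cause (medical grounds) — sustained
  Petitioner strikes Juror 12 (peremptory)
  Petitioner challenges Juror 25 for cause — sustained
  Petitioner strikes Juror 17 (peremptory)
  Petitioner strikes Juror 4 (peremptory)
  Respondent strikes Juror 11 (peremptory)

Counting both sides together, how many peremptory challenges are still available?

Petitioner allotment: 3 base + 1 × 2 alternates = 5. Respondent allotment: 3 base + 1 × 2 alternates + 2 multi-party = 7.
Petitioner peremptories used: #12, #17, #4 — 3 (the for-cause on #25 doesn't count).
Respondent peremptories used: #6, #2, #11 — 3 (for-cause on #3, #3 don't count).
Remaining: (5 − 3) + (7 − 3) = 6.

6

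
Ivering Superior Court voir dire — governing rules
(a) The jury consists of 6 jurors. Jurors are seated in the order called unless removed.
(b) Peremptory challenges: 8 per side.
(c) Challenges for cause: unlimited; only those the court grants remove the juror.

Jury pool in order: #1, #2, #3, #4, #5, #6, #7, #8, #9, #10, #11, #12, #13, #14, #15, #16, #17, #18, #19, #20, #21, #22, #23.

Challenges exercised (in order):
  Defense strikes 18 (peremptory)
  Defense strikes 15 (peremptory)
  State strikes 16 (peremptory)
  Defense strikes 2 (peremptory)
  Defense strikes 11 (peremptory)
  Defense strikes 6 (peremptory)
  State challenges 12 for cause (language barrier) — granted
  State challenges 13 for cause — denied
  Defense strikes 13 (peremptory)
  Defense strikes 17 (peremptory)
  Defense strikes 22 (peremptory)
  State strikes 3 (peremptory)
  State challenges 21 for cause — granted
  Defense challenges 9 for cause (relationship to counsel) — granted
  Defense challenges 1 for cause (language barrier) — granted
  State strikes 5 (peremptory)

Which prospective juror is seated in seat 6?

19

Removed: #1, #2, #3, #5, #6, #9, #11, #12, #13, #15, #16, #17, #18, #21, #22.
Seating in order: seats 1–6 → #4, #7, #8, #10, #14, #19.
So seat 6 is #19.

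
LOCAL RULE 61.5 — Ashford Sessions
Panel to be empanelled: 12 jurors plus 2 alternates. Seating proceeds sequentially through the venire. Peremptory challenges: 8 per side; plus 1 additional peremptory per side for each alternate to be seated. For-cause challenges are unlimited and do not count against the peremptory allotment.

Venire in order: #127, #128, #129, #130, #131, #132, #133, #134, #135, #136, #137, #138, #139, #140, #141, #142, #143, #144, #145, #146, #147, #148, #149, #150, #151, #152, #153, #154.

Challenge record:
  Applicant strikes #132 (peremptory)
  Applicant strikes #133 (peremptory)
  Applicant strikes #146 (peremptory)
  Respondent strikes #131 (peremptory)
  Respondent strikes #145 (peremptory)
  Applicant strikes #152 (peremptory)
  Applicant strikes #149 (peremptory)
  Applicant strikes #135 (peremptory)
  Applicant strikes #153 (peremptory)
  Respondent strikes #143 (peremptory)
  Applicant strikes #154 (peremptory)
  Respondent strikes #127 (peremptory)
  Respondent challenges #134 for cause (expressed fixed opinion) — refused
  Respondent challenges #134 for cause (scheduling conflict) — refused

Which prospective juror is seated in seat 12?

Removed: #127, #131, #132, #133, #135, #143, #145, #146, #149, #152, #153, #154. (#134 stays — for-cause denied.)
Seating in order: seats 1–12 → #128, #129, #130, #134, #136, #137, #138, #139, #140, #141, #142, #144; alternates → #147, #148.
So seat 12 is #144.

144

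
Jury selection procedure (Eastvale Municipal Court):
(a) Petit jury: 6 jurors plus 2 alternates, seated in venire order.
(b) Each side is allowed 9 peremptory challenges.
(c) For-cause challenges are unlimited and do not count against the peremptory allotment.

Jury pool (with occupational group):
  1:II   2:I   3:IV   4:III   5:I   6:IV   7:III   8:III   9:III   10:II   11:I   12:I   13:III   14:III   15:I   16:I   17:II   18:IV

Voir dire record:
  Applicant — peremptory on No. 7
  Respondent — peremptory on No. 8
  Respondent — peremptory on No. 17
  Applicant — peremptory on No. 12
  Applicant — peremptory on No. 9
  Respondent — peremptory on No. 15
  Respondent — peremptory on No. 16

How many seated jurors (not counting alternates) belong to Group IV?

2

Removed: #7, #8, #9, #12, #15, #16, #17.
Seated jurors 1–6: #1, #2, #3, #4, #5, #6 (alternates #10, #11 not counted).
Of those, in Group IV: #3, #6 → 2.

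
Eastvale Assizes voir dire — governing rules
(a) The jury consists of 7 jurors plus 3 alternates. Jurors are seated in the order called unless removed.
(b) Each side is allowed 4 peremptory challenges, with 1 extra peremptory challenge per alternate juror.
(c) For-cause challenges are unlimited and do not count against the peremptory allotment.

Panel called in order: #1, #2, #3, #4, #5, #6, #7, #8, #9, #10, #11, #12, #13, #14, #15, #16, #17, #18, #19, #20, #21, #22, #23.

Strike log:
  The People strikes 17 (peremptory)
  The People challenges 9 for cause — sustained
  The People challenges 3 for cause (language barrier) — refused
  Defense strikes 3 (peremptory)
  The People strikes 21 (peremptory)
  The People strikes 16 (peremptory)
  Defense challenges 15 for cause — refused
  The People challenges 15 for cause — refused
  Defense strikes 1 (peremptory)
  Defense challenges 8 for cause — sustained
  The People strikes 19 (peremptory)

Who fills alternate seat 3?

14

Removed: #1, #3, #8, #9, #16, #17, #19, #21. (#15 stays — for-cause denied.)
Filling seats in venire order through position 10: #2, #4, #5, #6, #7, #10, #11, #12, #13, #14.
So alternate 3 is #14.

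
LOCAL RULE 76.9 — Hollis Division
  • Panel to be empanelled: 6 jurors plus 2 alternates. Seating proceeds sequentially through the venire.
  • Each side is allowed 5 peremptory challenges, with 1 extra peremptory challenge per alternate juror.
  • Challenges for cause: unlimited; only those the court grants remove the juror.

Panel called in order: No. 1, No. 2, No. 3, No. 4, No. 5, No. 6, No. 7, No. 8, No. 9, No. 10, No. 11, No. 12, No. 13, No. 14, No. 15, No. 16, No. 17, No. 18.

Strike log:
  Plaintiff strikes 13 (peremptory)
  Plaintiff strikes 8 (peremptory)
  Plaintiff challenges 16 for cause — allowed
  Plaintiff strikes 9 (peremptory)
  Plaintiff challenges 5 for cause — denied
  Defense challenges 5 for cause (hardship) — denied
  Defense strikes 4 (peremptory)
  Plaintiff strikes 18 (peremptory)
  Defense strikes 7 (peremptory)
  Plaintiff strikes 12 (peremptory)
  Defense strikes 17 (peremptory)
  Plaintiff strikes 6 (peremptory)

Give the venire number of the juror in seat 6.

11

Removed: #4, #6, #7, #8, #9, #12, #13, #16, #17, #18. (#5 stays — for-cause denied.)
Filling seats in venire order through position 6: #1, #2, #3, #5, #10, #11.
So seat 6 is #11.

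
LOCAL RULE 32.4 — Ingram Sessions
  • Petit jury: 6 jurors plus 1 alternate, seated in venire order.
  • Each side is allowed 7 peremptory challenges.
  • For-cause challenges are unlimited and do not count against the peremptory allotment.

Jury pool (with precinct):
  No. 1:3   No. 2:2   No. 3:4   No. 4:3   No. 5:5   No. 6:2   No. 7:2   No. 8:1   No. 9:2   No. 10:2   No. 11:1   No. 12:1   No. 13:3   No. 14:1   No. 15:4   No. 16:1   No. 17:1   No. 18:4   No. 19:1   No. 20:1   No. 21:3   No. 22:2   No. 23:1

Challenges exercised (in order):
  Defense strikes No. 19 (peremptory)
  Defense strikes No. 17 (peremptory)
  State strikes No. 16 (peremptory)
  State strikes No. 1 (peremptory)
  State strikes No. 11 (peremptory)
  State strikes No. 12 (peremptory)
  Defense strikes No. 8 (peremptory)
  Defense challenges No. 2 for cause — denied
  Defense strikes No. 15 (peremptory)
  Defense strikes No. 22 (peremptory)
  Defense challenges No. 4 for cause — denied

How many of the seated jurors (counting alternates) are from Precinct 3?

1

Removed: #1, #8, #11, #12, #15, #16, #17, #19, #22.
Seated (7 incl. alternates): #2, #3, #4, #5, #6, #7, #9.
Of those, in Precinct 3: #4 → 1.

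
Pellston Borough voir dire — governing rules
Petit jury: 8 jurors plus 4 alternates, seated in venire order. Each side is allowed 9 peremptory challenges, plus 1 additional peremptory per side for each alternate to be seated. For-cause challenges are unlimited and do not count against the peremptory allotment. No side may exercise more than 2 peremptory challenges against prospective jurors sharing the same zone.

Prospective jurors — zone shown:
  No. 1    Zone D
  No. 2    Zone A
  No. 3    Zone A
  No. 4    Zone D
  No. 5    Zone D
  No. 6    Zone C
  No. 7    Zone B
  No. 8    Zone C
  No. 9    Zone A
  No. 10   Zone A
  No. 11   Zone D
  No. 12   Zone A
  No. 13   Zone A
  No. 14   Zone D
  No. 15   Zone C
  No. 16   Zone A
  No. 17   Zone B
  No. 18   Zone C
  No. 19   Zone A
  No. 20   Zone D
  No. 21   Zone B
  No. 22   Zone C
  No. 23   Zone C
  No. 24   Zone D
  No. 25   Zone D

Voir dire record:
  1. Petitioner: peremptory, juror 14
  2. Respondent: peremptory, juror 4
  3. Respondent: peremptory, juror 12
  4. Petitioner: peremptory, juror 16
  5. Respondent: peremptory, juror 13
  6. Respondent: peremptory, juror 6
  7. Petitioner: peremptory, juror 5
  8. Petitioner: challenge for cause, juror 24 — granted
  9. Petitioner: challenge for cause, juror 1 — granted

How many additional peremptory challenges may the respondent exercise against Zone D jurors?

Respondent peremptories so far: #4, #12, #13, #6 — 4 of 13 used, 9 left overall.
Against Zone D: #4 — 1 used; per-zone cap 2 leaves 1.
Binding limit: min(9, 1) = 1.

1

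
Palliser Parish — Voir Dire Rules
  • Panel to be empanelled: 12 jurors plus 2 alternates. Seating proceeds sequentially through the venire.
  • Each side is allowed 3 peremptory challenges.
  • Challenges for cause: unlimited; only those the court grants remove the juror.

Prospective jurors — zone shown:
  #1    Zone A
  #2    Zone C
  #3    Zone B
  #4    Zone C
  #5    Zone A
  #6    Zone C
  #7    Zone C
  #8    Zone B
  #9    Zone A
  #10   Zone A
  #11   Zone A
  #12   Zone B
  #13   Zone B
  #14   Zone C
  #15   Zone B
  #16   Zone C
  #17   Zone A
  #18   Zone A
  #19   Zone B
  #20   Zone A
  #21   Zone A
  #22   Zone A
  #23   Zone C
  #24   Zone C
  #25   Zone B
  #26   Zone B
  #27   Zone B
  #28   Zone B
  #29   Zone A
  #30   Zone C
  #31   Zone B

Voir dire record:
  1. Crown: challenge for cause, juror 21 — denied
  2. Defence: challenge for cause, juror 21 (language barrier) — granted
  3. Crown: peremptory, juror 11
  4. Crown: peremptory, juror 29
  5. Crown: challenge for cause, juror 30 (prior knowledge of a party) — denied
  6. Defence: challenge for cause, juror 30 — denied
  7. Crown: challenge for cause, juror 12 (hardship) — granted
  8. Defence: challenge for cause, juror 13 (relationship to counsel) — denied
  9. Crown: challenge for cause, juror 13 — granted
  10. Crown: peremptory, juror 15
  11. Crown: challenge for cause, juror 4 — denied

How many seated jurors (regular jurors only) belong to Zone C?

6

Removed: #11, #12, #13, #15, #21, #29.
Seated jurors 1–12: #1, #2, #3, #4, #5, #6, #7, #8, #9, #10, #14, #16 (alternates #17, #18 not counted).
Of those, in Zone C: #2, #4, #6, #7, #14, #16 → 6.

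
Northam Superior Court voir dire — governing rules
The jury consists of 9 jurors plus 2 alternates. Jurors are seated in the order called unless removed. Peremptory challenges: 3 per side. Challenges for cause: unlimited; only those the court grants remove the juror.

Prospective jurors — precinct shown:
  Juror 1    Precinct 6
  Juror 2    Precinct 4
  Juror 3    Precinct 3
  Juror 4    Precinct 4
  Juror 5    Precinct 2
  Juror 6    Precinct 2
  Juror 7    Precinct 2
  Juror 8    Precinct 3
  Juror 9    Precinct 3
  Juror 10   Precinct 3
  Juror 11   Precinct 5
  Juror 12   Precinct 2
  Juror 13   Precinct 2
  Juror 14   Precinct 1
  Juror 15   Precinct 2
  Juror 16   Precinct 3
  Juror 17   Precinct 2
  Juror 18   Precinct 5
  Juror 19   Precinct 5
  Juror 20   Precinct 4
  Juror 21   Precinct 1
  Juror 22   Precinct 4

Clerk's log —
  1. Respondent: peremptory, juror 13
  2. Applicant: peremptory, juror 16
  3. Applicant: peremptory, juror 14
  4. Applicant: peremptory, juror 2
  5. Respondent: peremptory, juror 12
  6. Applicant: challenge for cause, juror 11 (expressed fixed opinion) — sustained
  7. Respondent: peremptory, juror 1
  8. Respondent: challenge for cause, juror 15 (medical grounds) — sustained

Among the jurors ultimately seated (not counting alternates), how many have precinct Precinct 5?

0

Removed: #1, #2, #11, #12, #13, #14, #15, #16.
Seated jurors 1–9: #3, #4, #5, #6, #7, #8, #9, #10, #17 (alternates #18, #19 not counted).
None of those are in Precinct 5 → 0.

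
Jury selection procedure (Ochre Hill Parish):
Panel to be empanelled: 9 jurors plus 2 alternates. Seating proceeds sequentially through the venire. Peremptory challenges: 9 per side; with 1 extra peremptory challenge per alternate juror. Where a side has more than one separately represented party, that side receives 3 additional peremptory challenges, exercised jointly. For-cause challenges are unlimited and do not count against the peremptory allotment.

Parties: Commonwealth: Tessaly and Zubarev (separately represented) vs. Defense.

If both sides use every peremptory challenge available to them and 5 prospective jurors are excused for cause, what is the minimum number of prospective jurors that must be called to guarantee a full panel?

Seats to fill: 9 + 2 alternates = 11.
Peremptories — Commonwealth: 9 + 1×2 + 3 = 14; Defense: 9 + 1×2 = 11; total 25.
For-cause removals: 5.
Minimum venire: 11 + 25 + 5 = 41.

41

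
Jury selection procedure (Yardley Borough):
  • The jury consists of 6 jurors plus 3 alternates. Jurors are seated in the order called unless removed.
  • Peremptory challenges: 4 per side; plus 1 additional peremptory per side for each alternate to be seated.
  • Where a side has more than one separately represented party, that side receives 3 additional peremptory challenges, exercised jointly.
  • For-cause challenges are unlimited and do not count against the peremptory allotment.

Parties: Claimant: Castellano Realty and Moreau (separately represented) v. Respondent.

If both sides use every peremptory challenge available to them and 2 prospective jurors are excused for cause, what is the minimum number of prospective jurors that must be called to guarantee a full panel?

28

Seats to fill: 6 + 3 alternates = 9.
Peremptories — Claimant: 4 + 1×3 + 3 = 10; Respondent: 4 + 1×3 = 7; total 17.
For-cause removals: 2.
Minimum venire: 9 + 17 + 2 = 28.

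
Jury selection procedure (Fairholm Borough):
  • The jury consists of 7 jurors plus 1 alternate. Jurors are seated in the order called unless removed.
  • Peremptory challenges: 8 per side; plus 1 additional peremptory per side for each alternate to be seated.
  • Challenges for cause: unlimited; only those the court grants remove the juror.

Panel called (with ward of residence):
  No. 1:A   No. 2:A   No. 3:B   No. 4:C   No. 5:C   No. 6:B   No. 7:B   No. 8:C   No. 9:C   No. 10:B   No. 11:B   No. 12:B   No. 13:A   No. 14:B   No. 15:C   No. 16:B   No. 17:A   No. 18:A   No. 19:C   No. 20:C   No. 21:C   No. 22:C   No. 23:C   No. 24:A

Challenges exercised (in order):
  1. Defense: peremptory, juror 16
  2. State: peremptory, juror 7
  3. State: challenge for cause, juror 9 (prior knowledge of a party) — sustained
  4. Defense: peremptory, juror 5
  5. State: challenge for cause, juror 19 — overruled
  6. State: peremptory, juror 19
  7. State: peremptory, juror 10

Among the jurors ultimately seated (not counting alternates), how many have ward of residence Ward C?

2

Removed: #5, #7, #9, #10, #16, #19.
Seated jurors 1–7: #1, #2, #3, #4, #6, #8, #11 (alternates #12 not counted).
Of those, in Ward C: #4, #8 → 2.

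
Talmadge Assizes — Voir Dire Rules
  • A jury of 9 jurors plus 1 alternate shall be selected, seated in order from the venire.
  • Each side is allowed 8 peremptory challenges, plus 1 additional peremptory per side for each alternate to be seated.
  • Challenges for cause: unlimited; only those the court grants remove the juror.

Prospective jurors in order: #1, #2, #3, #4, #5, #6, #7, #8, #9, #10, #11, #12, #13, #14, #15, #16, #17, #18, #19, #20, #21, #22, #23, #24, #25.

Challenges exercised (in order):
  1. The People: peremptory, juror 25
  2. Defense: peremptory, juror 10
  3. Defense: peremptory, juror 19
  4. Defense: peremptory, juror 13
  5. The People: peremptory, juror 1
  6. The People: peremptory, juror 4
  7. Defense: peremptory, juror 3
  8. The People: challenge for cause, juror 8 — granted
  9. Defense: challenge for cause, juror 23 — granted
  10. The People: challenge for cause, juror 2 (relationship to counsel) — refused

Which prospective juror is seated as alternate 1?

16

Removed: #1, #3, #4, #8, #10, #13, #19, #23, #25. (#2 stays — for-cause denied.)
Filling seats in venire order through position 10: #2, #5, #6, #7, #9, #11, #12, #14, #15, #16.
So alternate 1 is #16.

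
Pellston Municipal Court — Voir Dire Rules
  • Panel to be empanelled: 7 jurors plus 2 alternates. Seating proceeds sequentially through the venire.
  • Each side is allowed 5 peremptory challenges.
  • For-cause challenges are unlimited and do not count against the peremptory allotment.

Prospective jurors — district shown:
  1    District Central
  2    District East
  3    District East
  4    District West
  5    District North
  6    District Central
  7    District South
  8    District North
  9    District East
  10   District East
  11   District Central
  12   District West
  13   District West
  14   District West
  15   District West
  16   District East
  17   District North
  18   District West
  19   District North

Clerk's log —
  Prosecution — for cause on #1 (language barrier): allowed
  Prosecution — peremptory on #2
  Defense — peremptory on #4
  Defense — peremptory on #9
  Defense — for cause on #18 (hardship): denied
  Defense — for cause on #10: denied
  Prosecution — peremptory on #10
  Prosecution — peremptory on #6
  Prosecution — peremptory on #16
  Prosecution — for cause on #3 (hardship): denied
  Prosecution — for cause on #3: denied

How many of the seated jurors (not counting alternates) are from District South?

Removed: #1, #2, #4, #6, #9, #10, #16.
Seated jurors 1–7: #3, #5, #7, #8, #11, #12, #13 (alternates #14, #15 not counted).
Of those, in District South: #7 → 1.

1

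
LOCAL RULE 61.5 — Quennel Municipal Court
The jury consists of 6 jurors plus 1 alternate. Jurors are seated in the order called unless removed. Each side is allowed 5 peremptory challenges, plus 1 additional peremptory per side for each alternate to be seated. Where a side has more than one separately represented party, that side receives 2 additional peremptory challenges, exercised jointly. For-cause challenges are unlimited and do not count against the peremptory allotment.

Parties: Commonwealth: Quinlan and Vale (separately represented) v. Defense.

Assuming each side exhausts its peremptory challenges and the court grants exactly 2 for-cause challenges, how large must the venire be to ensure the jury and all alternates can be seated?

23

Seats to fill: 6 + 1 alternates = 7.
Peremptories — Commonwealth: 5 + 1×1 + 2 = 8; Defense: 5 + 1×1 = 6; total 14.
For-cause removals: 2.
Minimum venire: 7 + 14 + 2 = 23.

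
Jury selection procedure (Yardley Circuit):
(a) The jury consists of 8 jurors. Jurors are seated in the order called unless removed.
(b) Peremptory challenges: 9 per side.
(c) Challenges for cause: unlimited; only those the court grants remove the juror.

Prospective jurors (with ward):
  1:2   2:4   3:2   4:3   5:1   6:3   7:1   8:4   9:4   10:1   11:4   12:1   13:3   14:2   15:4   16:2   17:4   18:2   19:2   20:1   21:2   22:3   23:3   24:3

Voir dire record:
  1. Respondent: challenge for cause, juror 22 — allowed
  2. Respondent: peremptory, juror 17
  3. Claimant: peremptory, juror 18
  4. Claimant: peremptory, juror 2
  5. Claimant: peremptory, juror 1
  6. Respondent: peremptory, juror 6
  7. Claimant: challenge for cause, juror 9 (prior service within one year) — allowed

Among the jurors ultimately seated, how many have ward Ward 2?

Removed: #1, #2, #6, #9, #17, #18, #22.
Seated jurors 1–8: #3, #4, #5, #7, #8, #10, #11, #12.
Of those, in Ward 2: #3 → 1.

1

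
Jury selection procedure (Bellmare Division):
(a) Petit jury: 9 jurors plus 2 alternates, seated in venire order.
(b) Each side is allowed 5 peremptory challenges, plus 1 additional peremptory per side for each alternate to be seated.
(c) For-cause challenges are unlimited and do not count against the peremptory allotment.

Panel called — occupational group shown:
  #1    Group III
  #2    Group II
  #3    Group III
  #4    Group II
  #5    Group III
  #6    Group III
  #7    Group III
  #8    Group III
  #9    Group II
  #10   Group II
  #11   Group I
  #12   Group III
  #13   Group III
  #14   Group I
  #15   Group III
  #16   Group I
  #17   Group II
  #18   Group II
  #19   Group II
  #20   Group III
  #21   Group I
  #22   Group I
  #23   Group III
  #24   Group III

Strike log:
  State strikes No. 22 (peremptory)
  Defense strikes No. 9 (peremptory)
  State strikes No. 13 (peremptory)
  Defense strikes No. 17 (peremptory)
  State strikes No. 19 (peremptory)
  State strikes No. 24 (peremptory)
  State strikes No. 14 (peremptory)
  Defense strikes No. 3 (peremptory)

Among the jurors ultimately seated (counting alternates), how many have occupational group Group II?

3

Removed: #3, #9, #13, #14, #17, #19, #22, #24.
Seated (11 incl. alternates): #1, #2, #4, #5, #6, #7, #8, #10, #11, #12, #15.
Of those, in Group II: #2, #4, #10 → 3.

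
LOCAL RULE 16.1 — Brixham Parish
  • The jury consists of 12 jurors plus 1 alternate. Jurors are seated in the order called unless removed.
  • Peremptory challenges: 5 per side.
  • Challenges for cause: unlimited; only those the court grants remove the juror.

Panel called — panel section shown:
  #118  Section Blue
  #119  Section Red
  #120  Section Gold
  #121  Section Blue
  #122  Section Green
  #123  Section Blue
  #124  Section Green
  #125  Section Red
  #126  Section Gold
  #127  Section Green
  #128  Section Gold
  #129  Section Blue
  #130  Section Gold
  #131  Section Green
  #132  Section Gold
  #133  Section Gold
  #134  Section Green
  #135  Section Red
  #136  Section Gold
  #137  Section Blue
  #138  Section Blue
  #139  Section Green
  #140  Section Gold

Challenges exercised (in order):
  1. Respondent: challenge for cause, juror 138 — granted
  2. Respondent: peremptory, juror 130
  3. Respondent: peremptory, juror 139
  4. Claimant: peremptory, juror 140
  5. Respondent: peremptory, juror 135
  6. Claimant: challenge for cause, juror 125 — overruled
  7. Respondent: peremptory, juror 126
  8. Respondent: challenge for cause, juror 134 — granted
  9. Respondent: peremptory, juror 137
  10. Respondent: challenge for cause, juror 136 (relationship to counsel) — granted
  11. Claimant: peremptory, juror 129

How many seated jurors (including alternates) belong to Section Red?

Removed: #126, #129, #130, #134, #135, #136, #137, #138, #139, #140.
Seated (13 incl. alternates): #118, #119, #120, #121, #122, #123, #124, #125, #127, #128, #131, #132, #133.
Of those, in Section Red: #119, #125 → 2.

2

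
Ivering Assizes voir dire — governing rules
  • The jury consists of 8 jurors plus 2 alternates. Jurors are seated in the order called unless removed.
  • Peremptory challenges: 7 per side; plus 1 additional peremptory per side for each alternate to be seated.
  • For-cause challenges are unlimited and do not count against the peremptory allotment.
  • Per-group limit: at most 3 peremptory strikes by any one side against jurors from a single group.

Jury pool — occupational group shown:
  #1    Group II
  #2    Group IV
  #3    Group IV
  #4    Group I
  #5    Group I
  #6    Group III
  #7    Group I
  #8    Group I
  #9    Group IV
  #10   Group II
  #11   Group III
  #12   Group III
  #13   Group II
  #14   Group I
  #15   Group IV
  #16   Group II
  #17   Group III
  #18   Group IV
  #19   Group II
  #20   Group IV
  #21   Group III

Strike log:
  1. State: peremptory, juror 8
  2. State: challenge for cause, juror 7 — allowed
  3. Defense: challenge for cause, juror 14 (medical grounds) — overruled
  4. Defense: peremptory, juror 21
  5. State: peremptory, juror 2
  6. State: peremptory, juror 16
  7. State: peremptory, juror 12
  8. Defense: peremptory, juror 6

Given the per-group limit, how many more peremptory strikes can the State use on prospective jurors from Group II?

2

State peremptories so far: #8, #2, #16, #12 — 4 of 9 used, 5 left overall.
Against Group II: #16 — 1 used; per-group cap 3 leaves 2.
Binding limit: min(5, 2) = 2.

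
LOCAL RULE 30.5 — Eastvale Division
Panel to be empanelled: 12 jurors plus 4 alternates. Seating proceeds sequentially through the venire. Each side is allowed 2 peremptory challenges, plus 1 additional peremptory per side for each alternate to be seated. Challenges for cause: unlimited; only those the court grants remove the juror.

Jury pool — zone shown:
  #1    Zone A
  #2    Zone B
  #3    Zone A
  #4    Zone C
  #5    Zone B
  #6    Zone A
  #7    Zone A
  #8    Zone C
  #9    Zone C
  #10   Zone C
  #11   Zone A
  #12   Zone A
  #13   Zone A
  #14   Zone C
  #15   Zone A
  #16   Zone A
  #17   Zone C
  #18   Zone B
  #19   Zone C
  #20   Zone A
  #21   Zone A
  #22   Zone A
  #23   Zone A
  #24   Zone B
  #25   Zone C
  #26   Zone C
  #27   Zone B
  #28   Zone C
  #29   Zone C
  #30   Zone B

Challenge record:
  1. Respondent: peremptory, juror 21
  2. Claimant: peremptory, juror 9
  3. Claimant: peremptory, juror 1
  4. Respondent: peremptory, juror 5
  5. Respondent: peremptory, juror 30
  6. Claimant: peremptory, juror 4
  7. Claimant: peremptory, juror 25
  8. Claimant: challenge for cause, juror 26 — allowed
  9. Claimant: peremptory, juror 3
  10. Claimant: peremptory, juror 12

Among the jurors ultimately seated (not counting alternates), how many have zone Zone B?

Removed: #1, #3, #4, #5, #9, #12, #21, #25, #26, #30.
Seated jurors 1–12: #2, #6, #7, #8, #10, #11, #13, #14, #15, #16, #17, #18 (alternates #19, #20, #22, #23 not counted).
Of those, in Zone B: #2, #18 → 2.

2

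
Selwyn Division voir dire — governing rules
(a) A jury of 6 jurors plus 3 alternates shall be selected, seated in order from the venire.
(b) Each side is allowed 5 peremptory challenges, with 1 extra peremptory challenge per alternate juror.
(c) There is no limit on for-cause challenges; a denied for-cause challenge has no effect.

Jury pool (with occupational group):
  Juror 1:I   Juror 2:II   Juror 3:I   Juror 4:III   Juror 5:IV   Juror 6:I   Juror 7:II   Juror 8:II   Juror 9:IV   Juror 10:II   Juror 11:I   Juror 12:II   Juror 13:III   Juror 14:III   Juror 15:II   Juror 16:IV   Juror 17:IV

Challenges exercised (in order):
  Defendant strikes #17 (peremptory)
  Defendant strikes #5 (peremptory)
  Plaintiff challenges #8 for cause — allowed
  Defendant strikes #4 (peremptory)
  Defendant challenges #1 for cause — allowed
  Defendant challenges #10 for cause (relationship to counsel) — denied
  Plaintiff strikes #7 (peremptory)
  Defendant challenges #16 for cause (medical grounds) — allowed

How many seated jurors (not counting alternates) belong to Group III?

Removed: #1, #4, #5, #7, #8, #16, #17.
Seated jurors 1–6: #2, #3, #6, #9, #10, #11 (alternates #12, #13, #14 not counted).
None of those are in Group III → 0.

0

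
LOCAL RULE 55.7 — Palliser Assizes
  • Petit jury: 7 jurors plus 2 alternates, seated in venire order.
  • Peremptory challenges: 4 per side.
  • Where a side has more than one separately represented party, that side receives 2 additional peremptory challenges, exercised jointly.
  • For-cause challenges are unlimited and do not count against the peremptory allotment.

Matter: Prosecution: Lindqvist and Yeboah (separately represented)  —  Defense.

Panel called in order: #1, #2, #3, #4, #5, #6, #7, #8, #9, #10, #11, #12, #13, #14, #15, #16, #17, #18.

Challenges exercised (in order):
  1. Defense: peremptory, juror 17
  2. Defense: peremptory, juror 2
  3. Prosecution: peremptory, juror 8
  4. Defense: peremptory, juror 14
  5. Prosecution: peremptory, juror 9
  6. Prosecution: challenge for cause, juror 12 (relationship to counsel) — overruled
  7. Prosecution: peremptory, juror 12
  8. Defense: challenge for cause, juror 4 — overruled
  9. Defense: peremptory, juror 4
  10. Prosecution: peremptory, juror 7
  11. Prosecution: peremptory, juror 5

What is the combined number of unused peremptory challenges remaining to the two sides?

1

Prosecution allotment: 4 base + 2 multi-party = 6. Defense allotment: 4.
Prosecution peremptories used: #8, #9, #12, #7, #5 — 5 (the for-cause on #12 doesn't count).
Defense peremptories used: #17, #2, #14, #4 — 4 (the for-cause on #4 doesn't count).
Remaining: (6 − 5) + (4 − 4) = 1.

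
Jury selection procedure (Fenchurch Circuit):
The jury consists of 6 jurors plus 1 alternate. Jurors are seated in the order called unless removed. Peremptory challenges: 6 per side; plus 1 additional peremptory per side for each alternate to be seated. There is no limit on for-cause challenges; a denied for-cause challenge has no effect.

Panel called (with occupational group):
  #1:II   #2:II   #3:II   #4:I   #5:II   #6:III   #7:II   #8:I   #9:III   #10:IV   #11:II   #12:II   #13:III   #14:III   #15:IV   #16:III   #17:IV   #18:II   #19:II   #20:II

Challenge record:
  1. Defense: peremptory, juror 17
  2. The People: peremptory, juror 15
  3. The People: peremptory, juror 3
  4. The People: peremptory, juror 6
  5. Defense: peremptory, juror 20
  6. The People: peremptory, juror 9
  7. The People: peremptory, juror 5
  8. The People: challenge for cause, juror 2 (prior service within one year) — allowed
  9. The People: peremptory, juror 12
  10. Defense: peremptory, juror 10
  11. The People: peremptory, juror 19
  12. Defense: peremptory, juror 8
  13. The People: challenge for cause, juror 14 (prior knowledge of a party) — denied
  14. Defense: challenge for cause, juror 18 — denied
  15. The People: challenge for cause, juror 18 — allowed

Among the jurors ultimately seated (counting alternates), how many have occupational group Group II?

Removed: #2, #3, #5, #6, #8, #9, #10, #12, #15, #17, #18, #19, #20.
Seated (7 incl. alternates): #1, #4, #7, #11, #13, #14, #16.
Of those, in Group II: #1, #7, #11 → 3.

3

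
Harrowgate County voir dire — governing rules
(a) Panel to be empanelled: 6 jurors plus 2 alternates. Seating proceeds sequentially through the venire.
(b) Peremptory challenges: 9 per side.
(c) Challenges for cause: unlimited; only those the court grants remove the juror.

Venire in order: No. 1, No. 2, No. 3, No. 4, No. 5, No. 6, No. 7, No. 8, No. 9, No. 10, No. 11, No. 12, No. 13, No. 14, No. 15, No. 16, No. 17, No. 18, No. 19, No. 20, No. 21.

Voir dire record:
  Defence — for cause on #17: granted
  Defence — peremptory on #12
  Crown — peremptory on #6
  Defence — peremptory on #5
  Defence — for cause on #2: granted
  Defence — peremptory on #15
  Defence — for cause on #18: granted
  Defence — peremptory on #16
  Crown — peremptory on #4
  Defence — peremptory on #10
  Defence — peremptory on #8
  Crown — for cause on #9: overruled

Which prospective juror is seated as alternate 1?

14

Removed: #2, #4, #5, #6, #8, #10, #12, #15, #16, #17, #18. (#9 stays — for-cause denied.)
Seating in order: seats 1–6 → #1, #3, #7, #9, #11, #13; alternates → #14, #19.
So alternate 1 is #14.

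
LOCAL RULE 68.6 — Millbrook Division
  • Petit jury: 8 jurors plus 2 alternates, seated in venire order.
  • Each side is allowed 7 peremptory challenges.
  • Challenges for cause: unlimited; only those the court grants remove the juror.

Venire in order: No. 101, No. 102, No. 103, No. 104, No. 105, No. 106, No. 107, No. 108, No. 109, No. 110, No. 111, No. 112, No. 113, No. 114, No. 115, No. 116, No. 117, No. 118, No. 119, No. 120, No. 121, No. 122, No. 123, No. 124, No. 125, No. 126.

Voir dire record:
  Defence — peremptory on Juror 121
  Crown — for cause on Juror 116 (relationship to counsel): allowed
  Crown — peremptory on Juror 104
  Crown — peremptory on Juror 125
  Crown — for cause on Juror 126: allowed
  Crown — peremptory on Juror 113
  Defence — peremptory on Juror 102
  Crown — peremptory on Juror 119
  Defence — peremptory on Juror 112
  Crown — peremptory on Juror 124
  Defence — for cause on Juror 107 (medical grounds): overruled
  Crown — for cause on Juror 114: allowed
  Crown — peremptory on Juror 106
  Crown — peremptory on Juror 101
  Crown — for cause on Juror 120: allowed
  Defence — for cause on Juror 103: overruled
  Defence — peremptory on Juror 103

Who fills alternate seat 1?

Removed: #101, #102, #103, #104, #106, #112, #113, #114, #116, #119, #120, #121, #124, #125, #126. (#107 stays — for-cause denied.)
Seating in order: seats 1–8 → #105, #107, #108, #109, #110, #111, #115, #117; alternates → #118, #122.
So alternate 1 is #118.

118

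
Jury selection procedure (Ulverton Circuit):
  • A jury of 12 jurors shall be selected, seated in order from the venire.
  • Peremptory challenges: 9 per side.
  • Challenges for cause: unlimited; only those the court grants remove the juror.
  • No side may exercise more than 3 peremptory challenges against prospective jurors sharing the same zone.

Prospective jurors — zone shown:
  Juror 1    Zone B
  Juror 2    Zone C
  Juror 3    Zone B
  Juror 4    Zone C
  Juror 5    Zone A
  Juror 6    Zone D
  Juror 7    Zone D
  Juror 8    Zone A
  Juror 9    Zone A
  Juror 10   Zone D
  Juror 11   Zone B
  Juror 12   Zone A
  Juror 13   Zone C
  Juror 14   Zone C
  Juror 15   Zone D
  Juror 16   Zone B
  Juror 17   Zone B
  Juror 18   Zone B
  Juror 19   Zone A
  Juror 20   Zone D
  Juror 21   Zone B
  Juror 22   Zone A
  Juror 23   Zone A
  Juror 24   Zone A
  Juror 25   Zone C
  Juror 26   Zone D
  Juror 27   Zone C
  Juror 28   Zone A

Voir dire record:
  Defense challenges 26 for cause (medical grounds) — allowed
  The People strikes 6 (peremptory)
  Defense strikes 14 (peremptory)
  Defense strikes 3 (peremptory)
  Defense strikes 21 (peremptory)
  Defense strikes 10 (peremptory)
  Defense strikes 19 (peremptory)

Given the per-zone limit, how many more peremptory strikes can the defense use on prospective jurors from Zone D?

2

Defense peremptories so far: #14, #3, #21, #10, #19 — 5 of 9 used, 4 left overall.
Against Zone D: #10 — 1 used; per-zone cap 3 leaves 2.
Binding limit: min(4, 2) = 2.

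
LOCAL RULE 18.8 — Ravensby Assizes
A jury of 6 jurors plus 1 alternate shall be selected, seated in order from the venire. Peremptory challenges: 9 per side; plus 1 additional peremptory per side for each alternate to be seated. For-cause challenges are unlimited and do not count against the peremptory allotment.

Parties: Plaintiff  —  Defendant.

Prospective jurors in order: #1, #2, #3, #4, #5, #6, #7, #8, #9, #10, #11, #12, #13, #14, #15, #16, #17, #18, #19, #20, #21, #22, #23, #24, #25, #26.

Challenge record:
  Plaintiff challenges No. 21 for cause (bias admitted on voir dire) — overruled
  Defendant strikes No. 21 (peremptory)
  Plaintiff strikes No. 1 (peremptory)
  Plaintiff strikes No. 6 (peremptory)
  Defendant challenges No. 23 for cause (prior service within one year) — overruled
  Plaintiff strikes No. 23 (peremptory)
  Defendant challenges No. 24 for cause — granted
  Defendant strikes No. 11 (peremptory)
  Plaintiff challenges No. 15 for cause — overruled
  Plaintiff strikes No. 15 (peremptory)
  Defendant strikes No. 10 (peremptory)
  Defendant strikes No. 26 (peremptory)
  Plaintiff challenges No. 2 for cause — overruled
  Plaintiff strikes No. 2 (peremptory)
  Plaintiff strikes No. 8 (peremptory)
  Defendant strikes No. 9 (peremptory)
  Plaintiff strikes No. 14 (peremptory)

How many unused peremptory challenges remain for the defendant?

Defendant allotment: 9 base + 1 × 1 alternate = 10.
Defendant peremptories used: #21, #11, #10, #26, #9 — 5 (for-cause on #23, #24 don't count).
Remaining: 10 − 5 = 5.

5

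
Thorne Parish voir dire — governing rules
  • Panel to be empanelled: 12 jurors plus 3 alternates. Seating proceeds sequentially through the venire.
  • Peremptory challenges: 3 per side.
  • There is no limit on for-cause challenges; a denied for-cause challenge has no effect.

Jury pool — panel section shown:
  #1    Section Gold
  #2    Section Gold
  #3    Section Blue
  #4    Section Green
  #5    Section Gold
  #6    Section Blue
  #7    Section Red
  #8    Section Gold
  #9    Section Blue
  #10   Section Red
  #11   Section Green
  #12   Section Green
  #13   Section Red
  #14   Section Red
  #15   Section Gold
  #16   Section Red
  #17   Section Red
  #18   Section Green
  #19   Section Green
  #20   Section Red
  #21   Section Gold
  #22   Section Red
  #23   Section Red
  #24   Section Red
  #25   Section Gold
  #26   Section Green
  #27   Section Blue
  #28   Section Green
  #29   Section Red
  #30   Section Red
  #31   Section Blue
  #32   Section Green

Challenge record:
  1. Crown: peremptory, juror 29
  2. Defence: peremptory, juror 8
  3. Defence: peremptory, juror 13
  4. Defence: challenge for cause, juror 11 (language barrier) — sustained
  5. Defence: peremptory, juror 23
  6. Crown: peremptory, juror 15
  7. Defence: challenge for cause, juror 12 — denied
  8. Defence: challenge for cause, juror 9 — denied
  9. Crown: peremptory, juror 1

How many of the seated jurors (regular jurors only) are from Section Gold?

2

Removed: #1, #8, #11, #13, #15, #23, #29.
Seated jurors 1–12: #2, #3, #4, #5, #6, #7, #9, #10, #12, #14, #16, #17 (alternates #18, #19, #20 not counted).
Of those, in Section Gold: #2, #5 → 2.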